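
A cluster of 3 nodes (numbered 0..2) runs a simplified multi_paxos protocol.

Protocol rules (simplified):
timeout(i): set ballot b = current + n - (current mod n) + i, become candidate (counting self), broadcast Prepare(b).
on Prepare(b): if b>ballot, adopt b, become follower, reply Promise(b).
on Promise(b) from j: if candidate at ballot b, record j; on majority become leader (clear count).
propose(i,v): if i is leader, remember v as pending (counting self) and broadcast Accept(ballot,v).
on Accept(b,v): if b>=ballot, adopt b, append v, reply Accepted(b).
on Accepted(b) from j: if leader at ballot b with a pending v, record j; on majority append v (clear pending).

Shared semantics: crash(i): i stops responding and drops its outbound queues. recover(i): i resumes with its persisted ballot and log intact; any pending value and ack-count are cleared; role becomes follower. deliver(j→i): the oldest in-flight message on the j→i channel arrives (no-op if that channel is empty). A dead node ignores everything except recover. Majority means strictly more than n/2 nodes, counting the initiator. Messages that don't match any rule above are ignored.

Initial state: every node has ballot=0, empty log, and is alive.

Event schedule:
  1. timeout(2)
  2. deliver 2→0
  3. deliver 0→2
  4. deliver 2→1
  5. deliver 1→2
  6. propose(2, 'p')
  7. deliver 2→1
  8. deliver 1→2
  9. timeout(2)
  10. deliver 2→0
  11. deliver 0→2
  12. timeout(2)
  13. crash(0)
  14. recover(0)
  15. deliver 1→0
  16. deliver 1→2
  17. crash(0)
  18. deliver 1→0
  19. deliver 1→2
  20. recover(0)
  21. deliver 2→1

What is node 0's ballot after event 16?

step 1 timeout(2): 2={cand,b=5,log=-}
step 2 deliver 2→0: 0={foll,b=5,log=-}
step 3 deliver 0→2: 2={lead,b=5,log=-}
step 4 deliver 2→1: 1={foll,b=5,log=-}
step 5 deliver 1→2: —
step 6 propose(2,'p'): —
step 7 deliver 2→1: 1={foll,b=5,log=p}
step 8 deliver 1→2: 2={lead,b=5,log=p}
step 9 timeout(2): 2={cand,b=8,log=p}
step 10 deliver 2→0: 0={foll,b=5,log=p}
step 11 deliver 0→2: —
step 12 timeout(2): 2={cand,b=11,log=p}
step 13 crash(0): 0={✗foll,b=5,log=p}
step 14 recover(0): 0={foll,b=5,log=p}
step 15 deliver 1→0: —
step 16 deliver 1→2: —

5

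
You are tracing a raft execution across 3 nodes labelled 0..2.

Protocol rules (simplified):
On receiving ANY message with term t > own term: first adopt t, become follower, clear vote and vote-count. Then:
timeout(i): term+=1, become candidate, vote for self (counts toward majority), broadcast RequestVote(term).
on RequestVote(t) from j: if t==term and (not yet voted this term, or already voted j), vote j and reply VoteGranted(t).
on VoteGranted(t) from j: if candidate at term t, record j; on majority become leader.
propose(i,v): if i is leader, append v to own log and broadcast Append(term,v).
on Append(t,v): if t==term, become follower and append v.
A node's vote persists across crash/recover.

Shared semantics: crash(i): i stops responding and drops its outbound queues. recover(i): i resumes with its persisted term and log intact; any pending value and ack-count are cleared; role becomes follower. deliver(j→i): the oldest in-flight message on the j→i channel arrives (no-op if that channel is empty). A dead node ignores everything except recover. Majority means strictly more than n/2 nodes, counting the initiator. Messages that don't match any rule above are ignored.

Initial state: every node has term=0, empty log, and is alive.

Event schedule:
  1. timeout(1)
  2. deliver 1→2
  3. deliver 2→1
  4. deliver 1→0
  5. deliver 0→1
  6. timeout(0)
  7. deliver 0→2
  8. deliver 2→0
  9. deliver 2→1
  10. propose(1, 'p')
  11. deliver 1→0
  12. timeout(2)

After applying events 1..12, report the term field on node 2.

after 1 — timeout(1): n1:cand/t1/[-]
after 2 — deliver 1→2: n2:foll/t1/[-]
after 3 — deliver 2→1: n1:lead/t1/[-]
after 4 — deliver 1→0: n0:foll/t1/[-]
after 5 — deliver 0→1: ·
after 6 — timeout(0): n0:cand/t2/[-]
after 7 — deliver 0→2: n2:foll/t2/[-]
after 8 — deliver 2→0: n0:lead/t2/[-]
after 9 — deliver 2→1: ·
after 10 — propose(1,'p'): n1:lead/t1/[p]
after 11 — deliver 1→0: ·
after 12 — timeout(2): n2:cand/t3/[-]

3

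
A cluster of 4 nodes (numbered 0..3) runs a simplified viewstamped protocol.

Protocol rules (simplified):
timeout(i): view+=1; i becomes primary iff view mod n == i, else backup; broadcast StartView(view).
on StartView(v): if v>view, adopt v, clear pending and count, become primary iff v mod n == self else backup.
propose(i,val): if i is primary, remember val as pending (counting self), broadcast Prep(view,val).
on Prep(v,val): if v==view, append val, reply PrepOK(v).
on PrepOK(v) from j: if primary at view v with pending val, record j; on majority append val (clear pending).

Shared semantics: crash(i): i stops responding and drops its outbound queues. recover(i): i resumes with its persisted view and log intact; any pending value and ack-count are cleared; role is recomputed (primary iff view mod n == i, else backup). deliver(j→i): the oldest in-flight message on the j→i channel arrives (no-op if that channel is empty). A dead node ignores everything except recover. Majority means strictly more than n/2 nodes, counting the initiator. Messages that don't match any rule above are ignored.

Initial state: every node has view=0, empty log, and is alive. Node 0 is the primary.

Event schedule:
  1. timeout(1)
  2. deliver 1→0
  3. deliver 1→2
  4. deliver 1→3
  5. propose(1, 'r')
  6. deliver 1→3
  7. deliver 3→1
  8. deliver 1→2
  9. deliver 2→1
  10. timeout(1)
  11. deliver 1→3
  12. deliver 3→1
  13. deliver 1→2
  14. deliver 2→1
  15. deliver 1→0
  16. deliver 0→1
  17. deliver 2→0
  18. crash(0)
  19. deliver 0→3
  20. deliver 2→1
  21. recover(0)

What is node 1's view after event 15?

2

after 1 — timeout(1): n1:prim/v1/[-]
after 2 — deliver 1→0: n0:back/v1/[-]
after 3 — deliver 1→2: n2:back/v1/[-]
after 4 — deliver 1→3: n3:back/v1/[-]
after 5 — propose(1,'r'): ·
after 6 — deliver 1→3: n3:back/v1/[r]
after 7 — deliver 3→1: ·
after 8 — deliver 1→2: n2:back/v1/[r]
after 9 — deliver 2→1: n1:prim/v1/[r]
after 10 — timeout(1): n1:back/v2/[r]
after 11 — deliver 1→3: n3:back/v2/[r]
after 12 — deliver 3→1: ·
after 13 — deliver 1→2: n2:prim/v2/[r]
after 14 — deliver 2→1: ·
after 15 — deliver 1→0: n0:back/v1/[r]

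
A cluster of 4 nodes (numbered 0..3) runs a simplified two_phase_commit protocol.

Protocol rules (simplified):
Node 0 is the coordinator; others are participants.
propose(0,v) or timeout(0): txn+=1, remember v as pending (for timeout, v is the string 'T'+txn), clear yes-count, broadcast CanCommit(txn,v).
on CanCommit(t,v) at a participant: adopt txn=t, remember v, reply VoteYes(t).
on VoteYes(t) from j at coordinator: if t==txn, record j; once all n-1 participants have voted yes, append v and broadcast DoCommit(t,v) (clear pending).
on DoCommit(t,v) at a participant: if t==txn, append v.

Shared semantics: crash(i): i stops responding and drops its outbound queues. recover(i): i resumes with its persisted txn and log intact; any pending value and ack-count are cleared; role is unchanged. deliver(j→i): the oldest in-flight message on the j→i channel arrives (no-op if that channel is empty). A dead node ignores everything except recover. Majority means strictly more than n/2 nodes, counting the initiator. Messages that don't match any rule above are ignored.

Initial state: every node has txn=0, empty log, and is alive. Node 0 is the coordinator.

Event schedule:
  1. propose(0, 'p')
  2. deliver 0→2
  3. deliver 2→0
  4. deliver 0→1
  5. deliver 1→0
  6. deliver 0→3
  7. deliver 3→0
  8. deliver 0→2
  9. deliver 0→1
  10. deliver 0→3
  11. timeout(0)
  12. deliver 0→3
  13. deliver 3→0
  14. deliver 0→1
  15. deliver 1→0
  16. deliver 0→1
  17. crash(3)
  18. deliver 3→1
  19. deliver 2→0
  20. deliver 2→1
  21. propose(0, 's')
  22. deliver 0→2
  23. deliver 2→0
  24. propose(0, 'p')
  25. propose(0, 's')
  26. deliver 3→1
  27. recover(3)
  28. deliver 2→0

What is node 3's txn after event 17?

2

e1 propose(0,'p'): 0[coor,t=1,-]
e2 deliver 0→2: 2[part,t=1,-]
e3 deliver 2→0: ·
e4 deliver 0→1: 1[part,t=1,-]
e5 deliver 1→0: ·
e6 deliver 0→3: 3[part,t=1,-]
e7 deliver 3→0: 0[coor,t=1,p]
e8 deliver 0→2: 2[part,t=1,p]
e9 deliver 0→1: 1[part,t=1,p]
e10 deliver 0→3: 3[part,t=1,p]
e11 timeout(0): 0[coor,t=2,p]
e12 deliver 0→3: 3[part,t=2,p]
e13 deliver 3→0: ·
e14 deliver 0→1: 1[part,t=2,p]
e15 deliver 1→0: ·
e16 deliver 0→1: ·
e17 crash(3): 3[✗part,t=2,p]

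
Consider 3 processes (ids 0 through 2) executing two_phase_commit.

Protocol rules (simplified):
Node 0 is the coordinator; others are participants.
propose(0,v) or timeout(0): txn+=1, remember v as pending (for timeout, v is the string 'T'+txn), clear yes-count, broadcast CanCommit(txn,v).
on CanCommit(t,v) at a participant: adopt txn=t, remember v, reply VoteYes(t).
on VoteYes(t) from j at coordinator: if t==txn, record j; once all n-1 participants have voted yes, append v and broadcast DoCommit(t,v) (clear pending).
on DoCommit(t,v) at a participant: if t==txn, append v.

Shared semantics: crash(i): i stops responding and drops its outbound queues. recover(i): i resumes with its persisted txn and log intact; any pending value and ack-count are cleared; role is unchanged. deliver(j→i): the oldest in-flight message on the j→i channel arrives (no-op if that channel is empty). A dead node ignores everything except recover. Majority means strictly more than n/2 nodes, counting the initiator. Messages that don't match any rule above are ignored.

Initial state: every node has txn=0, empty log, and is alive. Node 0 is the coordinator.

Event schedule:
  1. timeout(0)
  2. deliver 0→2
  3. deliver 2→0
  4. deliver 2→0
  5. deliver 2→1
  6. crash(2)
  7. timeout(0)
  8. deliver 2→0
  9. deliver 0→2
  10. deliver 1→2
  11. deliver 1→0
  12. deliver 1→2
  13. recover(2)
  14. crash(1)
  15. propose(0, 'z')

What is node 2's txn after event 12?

1

1. timeout(0):  <0:coor t1 ->
2. deliver 0→2:  <2:part t1 ->
3. deliver 2→0:  nop
4. deliver 2→0:  nop
5. deliver 2→1:  nop
6. crash(2):  <2:✗part t1 ->
7. timeout(0):  <0:coor t2 ->
8. deliver 2→0:  nop
9. deliver 0→2:  nop
10. deliver 1→2:  nop
11. deliver 1→0:  nop
12. deliver 1→2:  nop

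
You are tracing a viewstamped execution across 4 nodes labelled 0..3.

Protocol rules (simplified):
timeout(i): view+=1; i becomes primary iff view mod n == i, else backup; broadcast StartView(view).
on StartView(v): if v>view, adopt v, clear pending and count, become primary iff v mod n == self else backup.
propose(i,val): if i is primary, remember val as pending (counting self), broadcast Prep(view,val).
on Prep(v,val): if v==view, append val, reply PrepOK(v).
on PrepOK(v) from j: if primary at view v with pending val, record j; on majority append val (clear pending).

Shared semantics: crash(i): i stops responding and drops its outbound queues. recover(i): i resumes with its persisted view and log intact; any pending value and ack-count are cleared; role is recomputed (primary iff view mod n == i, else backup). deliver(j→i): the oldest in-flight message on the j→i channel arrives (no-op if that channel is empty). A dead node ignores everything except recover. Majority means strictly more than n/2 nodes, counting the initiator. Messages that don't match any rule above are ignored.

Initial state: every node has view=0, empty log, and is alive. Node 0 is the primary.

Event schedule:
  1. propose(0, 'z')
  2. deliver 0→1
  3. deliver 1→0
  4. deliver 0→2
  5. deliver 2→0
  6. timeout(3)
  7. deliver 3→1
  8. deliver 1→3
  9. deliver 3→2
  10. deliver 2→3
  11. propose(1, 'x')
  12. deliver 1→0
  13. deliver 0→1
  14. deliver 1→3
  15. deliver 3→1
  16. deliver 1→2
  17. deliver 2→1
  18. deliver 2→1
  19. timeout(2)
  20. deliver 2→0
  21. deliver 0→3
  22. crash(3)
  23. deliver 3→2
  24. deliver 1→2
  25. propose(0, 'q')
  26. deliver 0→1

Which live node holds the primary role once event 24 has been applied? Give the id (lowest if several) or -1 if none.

1. propose(0,'z'):  nop
2. deliver 0→1:  <1:back v0 z>
3. deliver 1→0:  nop
4. deliver 0→2:  <2:back v0 z>
5. deliver 2→0:  <0:prim v0 z>
6. timeout(3):  <3:back v1 ->
7. deliver 3→1:  <1:prim v1 z>
8. deliver 1→3:  nop
9. deliver 3→2:  <2:back v1 z>
10. deliver 2→3:  nop
11. propose(1,'x'):  nop
12. deliver 1→0:  nop
13. deliver 0→1:  nop
14. deliver 1→3:  <3:back v1 x>
15. deliver 3→1:  nop
16. deliver 1→2:  <2:back v1 z,x>
17. deliver 2→1:  <1:prim v1 z,x>
18. deliver 2→1:  nop
19. timeout(2):  <2:prim v2 z,x>
20. deliver 2→0:  <0:back v2 z>
21. deliver 0→3:  nop
22. crash(3):  <3:✗back v1 x>
23. deliver 3→2:  nop
24. deliver 1→2:  nop

1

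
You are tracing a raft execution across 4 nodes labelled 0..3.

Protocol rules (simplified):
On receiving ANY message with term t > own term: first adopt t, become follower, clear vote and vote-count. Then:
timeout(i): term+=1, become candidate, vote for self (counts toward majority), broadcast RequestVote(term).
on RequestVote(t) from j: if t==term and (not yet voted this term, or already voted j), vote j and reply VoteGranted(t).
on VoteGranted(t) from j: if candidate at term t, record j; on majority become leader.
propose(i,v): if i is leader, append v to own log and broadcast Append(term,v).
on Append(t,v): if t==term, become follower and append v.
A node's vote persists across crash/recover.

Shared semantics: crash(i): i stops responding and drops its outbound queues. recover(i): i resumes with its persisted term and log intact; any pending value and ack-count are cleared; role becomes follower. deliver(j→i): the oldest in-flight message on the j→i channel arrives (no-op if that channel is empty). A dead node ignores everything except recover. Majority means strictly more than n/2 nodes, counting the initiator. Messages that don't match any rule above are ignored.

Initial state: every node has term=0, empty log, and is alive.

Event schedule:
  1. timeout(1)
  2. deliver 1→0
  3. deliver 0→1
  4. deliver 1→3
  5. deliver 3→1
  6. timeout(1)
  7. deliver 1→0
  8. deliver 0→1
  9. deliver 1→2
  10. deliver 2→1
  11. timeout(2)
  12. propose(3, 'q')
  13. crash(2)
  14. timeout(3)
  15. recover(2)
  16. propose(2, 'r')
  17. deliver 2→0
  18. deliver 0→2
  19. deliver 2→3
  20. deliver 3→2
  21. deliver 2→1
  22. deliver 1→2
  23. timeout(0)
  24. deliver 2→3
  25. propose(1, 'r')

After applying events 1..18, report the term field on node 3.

2

1. timeout(1):  <1:cand t1 ->
2. deliver 1→0:  <0:foll t1 ->
3. deliver 0→1:  nop
4. deliver 1→3:  <3:foll t1 ->
5. deliver 3→1:  <1:lead t1 ->
6. timeout(1):  <1:cand t2 ->
7. deliver 1→0:  <0:foll t2 ->
8. deliver 0→1:  nop
9. deliver 1→2:  <2:foll t1 ->
10. deliver 2→1:  nop
11. timeout(2):  <2:cand t2 ->
12. propose(3,'q'):  nop
13. crash(2):  <2:✗cand t2 ->
14. timeout(3):  <3:cand t2 ->
15. recover(2):  <2:foll t2 ->
16. propose(2,'r'):  nop
17. deliver 2→0:  nop
18. deliver 0→2:  nop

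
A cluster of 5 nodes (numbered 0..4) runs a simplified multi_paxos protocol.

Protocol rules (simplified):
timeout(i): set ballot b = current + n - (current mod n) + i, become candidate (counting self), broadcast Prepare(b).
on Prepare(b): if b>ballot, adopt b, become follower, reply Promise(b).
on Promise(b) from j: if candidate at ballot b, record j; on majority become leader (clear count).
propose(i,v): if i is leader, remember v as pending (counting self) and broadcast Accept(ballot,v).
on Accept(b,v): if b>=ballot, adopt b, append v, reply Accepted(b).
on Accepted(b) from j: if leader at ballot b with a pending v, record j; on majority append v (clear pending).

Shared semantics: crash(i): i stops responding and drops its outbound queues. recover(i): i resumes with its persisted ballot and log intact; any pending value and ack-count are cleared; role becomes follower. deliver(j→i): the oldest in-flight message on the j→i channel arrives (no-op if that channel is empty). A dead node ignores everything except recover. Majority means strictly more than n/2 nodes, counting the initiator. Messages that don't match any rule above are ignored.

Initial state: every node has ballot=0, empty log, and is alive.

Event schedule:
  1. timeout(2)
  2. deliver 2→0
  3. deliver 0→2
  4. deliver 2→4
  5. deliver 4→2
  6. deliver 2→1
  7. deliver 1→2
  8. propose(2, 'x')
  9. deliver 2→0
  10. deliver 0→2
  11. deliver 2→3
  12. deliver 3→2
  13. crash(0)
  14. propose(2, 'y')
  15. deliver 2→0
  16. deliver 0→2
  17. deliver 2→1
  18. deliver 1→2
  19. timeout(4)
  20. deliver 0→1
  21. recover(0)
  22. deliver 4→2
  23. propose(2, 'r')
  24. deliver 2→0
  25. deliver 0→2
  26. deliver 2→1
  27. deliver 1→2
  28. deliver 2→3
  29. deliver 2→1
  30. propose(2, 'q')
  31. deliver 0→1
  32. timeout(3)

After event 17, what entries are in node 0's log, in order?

after 1 — timeout(2): n2:cand/b7/[-]
after 2 — deliver 2→0: n0:foll/b7/[-]
after 3 — deliver 0→2: ·
after 4 — deliver 2→4: n4:foll/b7/[-]
after 5 — deliver 4→2: n2:lead/b7/[-]
after 6 — deliver 2→1: n1:foll/b7/[-]
after 7 — deliver 1→2: ·
after 8 — propose(2,'x'): ·
after 9 — deliver 2→0: n0:foll/b7/[x]
after 10 — deliver 0→2: ·
after 11 — deliver 2→3: n3:foll/b7/[-]
after 12 — deliver 3→2: ·
after 13 — crash(0): n0:✗foll/b7/[x]
after 14 — propose(2,'y'): ·
after 15 — deliver 2→0: ·
after 16 — deliver 0→2: ·
after 17 — deliver 2→1: n1:foll/b7/[x]

x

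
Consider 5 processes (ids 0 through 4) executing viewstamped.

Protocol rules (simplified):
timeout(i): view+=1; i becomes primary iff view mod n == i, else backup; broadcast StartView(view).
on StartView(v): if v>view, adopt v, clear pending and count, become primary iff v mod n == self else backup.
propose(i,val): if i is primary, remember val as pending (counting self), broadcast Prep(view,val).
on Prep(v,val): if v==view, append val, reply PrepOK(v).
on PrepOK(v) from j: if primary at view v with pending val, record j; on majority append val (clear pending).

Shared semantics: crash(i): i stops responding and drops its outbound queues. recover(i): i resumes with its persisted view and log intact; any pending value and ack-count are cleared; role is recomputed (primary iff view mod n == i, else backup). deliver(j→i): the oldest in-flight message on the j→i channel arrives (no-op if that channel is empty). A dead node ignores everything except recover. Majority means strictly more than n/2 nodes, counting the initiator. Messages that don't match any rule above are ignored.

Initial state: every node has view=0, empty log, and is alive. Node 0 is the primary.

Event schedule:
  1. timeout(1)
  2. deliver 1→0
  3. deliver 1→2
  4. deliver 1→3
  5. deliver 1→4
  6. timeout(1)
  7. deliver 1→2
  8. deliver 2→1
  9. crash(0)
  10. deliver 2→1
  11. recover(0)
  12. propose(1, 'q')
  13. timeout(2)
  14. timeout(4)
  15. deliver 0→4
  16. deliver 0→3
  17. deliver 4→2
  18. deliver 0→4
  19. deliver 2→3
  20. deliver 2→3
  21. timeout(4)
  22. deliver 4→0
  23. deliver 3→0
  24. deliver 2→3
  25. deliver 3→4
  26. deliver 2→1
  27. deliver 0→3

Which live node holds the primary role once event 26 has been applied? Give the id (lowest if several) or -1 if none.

after 1 — timeout(1): n1:prim/v1/[-]
after 2 — deliver 1→0: n0:back/v1/[-]
after 3 — deliver 1→2: n2:back/v1/[-]
after 4 — deliver 1→3: n3:back/v1/[-]
after 5 — deliver 1→4: n4:back/v1/[-]
after 6 — timeout(1): n1:back/v2/[-]
after 7 — deliver 1→2: n2:prim/v2/[-]
after 8 — deliver 2→1: ·
after 9 — crash(0): n0:✗back/v1/[-]
after 10 — deliver 2→1: ·
after 11 — recover(0): n0:back/v1/[-]
after 12 — propose(1,'q'): ·
after 13 — timeout(2): n2:back/v3/[-]
after 14 — timeout(4): n4:back/v2/[-]
after 15 — deliver 0→4: ·
after 16 — deliver 0→3: ·
after 17 — deliver 4→2: ·
after 18 — deliver 0→4: ·
after 19 — deliver 2→3: n3:prim/v3/[-]
after 20 — deliver 2→3: ·
after 21 — timeout(4): n4:back/v3/[-]
after 22 — deliver 4→0: n0:back/v2/[-]
after 23 — deliver 3→0: ·
after 24 — deliver 2→3: ·
after 25 — deliver 3→4: ·
after 26 — deliver 2→1: n1:back/v3/[-]

3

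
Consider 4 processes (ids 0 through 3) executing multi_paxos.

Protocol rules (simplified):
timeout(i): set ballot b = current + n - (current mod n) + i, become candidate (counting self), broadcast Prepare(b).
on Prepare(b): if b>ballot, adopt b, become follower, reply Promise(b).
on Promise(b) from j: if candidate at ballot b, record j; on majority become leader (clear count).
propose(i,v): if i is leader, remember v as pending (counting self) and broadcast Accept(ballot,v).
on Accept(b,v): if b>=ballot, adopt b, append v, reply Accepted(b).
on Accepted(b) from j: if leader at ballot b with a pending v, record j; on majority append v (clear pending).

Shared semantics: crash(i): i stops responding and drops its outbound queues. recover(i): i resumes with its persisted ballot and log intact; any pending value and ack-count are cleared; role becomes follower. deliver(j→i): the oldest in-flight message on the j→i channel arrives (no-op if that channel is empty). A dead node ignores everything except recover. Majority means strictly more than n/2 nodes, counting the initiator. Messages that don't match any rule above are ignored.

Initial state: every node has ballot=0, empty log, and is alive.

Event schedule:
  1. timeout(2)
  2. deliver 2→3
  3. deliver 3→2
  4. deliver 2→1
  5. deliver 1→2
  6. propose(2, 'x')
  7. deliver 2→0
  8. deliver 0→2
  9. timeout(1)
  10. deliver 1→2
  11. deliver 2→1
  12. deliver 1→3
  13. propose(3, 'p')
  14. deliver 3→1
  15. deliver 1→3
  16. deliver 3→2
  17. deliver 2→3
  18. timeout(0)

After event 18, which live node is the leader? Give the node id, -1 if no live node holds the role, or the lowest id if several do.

-1

after 1 — timeout(2): n2:cand/b6/[-]
after 2 — deliver 2→3: n3:foll/b6/[-]
after 3 — deliver 3→2: ·
after 4 — deliver 2→1: n1:foll/b6/[-]
after 5 — deliver 1→2: n2:lead/b6/[-]
after 6 — propose(2,'x'): ·
after 7 — deliver 2→0: n0:foll/b6/[-]
after 8 — deliver 0→2: ·
after 9 — timeout(1): n1:cand/b9/[-]
after 10 — deliver 1→2: n2:foll/b9/[-]
after 11 — deliver 2→1: ·
after 12 — deliver 1→3: n3:foll/b9/[-]
after 13 — propose(3,'p'): ·
after 14 — deliver 3→1: ·
after 15 — deliver 1→3: ·
after 16 — deliver 3→2: ·
after 17 — deliver 2→3: ·
after 18 — timeout(0): n0:cand/b8/[-]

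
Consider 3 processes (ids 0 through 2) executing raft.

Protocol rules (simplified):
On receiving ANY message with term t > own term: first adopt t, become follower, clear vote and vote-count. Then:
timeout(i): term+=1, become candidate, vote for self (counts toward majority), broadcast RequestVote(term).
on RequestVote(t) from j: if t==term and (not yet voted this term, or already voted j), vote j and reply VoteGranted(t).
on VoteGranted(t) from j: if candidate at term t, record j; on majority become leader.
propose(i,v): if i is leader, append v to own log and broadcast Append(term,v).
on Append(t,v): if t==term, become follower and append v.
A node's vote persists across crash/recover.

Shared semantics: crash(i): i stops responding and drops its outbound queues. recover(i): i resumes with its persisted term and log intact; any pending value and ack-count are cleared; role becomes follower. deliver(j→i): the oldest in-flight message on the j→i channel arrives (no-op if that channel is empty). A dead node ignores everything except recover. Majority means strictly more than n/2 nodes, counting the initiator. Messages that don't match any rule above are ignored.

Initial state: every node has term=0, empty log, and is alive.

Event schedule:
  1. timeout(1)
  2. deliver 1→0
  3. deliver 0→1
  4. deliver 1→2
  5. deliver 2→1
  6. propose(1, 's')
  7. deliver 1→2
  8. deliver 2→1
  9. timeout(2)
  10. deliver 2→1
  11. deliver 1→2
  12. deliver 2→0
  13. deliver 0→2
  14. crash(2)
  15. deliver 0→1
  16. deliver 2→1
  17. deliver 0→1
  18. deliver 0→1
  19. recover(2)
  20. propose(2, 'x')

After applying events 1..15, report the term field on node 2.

step 1 timeout(1): 1={cand,t=1,log=-}
step 2 deliver 1→0: 0={foll,t=1,log=-}
step 3 deliver 0→1: 1={lead,t=1,log=-}
step 4 deliver 1→2: 2={foll,t=1,log=-}
step 5 deliver 2→1: —
step 6 propose(1,'s'): 1={lead,t=1,log=s}
step 7 deliver 1→2: 2={foll,t=1,log=s}
step 8 deliver 2→1: —
step 9 timeout(2): 2={cand,t=2,log=s}
step 10 deliver 2→1: 1={foll,t=2,log=s}
step 11 deliver 1→2: 2={lead,t=2,log=s}
step 12 deliver 2→0: 0={foll,t=2,log=-}
step 13 deliver 0→2: —
step 14 crash(2): 2={✗lead,t=2,log=s}
step 15 deliver 0→1: —

2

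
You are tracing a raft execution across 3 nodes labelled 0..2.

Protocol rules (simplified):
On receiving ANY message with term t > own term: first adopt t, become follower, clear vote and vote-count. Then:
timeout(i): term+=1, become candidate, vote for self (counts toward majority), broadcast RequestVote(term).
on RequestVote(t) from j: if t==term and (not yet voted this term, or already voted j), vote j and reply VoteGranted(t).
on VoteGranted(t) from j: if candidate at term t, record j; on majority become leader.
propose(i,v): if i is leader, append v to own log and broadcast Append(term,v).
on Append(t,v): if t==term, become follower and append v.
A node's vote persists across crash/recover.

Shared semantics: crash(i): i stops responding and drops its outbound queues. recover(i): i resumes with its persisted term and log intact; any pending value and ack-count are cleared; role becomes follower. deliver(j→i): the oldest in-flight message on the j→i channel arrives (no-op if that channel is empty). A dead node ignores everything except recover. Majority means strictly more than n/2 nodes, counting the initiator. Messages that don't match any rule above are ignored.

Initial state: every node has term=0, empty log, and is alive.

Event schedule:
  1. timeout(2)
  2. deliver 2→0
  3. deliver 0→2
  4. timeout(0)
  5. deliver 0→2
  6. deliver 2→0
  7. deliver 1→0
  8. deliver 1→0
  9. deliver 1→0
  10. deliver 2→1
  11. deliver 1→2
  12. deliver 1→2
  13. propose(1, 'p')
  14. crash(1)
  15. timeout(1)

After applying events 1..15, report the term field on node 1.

1

1. timeout(2):  <2:cand t1 ->
2. deliver 2→0:  <0:foll t1 ->
3. deliver 0→2:  <2:lead t1 ->
4. timeout(0):  <0:cand t2 ->
5. deliver 0→2:  <2:foll t2 ->
6. deliver 2→0:  <0:lead t2 ->
7. deliver 1→0:  nop
8. deliver 1→0:  nop
9. deliver 1→0:  nop
10. deliver 2→1:  <1:foll t1 ->
11. deliver 1→2:  nop
12. deliver 1→2:  nop
13. propose(1,'p'):  nop
14. crash(1):  <1:✗foll t1 ->
15. timeout(1):  nop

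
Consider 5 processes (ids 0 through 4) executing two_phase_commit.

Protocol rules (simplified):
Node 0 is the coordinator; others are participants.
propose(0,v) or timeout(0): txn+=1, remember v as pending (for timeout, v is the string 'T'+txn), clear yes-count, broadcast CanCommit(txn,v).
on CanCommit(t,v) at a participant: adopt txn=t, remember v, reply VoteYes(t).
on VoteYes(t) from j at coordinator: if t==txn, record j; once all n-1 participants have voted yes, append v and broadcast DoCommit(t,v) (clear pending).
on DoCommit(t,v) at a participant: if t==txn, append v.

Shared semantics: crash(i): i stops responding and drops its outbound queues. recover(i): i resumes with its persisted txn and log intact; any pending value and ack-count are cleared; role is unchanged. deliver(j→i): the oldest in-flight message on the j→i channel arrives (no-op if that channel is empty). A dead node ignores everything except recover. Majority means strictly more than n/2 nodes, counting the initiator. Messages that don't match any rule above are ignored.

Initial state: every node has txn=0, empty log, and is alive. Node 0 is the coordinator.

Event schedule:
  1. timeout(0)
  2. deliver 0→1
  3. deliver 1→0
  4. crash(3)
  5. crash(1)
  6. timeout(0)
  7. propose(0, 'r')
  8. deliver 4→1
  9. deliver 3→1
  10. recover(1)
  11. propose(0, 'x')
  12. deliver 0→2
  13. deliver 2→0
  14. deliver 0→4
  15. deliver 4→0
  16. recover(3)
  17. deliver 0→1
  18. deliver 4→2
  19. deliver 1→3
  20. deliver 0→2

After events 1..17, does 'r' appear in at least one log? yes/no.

no

step 1 timeout(0): 0={coor,t=1,log=-}
step 2 deliver 0→1: 1={part,t=1,log=-}
step 3 deliver 1→0: —
step 4 crash(3): 3={✗part,t=0,log=-}
step 5 crash(1): 1={✗part,t=1,log=-}
step 6 timeout(0): 0={coor,t=2,log=-}
step 7 propose(0,'r'): 0={coor,t=3,log=-}
step 8 deliver 4→1: —
step 9 deliver 3→1: —
step 10 recover(1): 1={part,t=1,log=-}
step 11 propose(0,'x'): 0={coor,t=4,log=-}
step 12 deliver 0→2: 2={part,t=1,log=-}
step 13 deliver 2→0: —
step 14 deliver 0→4: 4={part,t=1,log=-}
step 15 deliver 4→0: —
step 16 recover(3): 3={part,t=0,log=-}
step 17 deliver 0→1: 1={part,t=2,log=-}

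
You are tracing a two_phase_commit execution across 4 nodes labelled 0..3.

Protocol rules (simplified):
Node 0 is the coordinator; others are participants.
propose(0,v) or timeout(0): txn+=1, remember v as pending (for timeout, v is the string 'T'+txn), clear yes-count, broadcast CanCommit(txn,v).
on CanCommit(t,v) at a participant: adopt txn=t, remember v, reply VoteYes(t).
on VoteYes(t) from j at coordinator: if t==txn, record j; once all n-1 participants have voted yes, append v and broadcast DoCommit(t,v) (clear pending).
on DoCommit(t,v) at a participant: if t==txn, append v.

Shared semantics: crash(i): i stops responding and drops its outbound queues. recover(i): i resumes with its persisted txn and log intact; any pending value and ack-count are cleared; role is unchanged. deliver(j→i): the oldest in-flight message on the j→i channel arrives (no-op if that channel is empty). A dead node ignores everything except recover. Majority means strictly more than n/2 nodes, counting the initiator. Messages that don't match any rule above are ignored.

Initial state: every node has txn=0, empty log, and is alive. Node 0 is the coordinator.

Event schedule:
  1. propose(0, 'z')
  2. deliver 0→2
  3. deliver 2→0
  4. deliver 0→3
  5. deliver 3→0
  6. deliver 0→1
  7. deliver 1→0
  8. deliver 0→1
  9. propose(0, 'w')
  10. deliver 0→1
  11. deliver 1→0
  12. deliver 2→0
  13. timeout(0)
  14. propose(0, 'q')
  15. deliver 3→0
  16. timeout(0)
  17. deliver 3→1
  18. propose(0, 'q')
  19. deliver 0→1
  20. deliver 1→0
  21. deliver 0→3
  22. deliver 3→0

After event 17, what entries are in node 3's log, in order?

1. propose(0,'z'):  <0:coor t1 ->
2. deliver 0→2:  <2:part t1 ->
3. deliver 2→0:  nop
4. deliver 0→3:  <3:part t1 ->
5. deliver 3→0:  nop
6. deliver 0→1:  <1:part t1 ->
7. deliver 1→0:  <0:coor t1 z>
8. deliver 0→1:  <1:part t1 z>
9. propose(0,'w'):  <0:coor t2 z>
10. deliver 0→1:  <1:part t2 z>
11. deliver 1→0:  nop
12. deliver 2→0:  nop
13. timeout(0):  <0:coor t3 z>
14. propose(0,'q'):  <0:coor t4 z>
15. deliver 3→0:  nop
16. timeout(0):  <0:coor t5 z>
17. deliver 3→1:  nop

empty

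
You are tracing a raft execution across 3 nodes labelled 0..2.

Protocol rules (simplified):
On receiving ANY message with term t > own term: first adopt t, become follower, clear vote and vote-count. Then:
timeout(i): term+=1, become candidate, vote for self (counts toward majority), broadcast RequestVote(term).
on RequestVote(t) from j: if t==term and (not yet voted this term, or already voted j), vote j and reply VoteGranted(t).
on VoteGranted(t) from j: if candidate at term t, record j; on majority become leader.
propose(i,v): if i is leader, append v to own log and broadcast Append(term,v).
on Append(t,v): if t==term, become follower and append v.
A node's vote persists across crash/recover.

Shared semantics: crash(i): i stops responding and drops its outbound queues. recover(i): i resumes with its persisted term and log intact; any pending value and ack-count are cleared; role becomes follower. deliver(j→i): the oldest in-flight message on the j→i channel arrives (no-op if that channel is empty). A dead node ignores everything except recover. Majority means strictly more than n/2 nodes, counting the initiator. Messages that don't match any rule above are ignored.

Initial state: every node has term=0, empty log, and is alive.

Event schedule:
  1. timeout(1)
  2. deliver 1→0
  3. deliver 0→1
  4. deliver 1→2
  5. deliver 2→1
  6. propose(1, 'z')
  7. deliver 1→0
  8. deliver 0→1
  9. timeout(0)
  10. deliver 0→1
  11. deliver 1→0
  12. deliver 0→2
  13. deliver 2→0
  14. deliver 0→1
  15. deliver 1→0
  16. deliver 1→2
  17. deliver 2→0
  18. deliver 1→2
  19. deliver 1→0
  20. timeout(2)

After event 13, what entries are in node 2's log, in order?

empty

step 1 timeout(1): 1={cand,t=1,log=-}
step 2 deliver 1→0: 0={foll,t=1,log=-}
step 3 deliver 0→1: 1={lead,t=1,log=-}
step 4 deliver 1→2: 2={foll,t=1,log=-}
step 5 deliver 2→1: —
step 6 propose(1,'z'): 1={lead,t=1,log=z}
step 7 deliver 1→0: 0={foll,t=1,log=z}
step 8 deliver 0→1: —
step 9 timeout(0): 0={cand,t=2,log=z}
step 10 deliver 0→1: 1={foll,t=2,log=z}
step 11 deliver 1→0: 0={lead,t=2,log=z}
step 12 deliver 0→2: 2={foll,t=2,log=-}
step 13 deliver 2→0: —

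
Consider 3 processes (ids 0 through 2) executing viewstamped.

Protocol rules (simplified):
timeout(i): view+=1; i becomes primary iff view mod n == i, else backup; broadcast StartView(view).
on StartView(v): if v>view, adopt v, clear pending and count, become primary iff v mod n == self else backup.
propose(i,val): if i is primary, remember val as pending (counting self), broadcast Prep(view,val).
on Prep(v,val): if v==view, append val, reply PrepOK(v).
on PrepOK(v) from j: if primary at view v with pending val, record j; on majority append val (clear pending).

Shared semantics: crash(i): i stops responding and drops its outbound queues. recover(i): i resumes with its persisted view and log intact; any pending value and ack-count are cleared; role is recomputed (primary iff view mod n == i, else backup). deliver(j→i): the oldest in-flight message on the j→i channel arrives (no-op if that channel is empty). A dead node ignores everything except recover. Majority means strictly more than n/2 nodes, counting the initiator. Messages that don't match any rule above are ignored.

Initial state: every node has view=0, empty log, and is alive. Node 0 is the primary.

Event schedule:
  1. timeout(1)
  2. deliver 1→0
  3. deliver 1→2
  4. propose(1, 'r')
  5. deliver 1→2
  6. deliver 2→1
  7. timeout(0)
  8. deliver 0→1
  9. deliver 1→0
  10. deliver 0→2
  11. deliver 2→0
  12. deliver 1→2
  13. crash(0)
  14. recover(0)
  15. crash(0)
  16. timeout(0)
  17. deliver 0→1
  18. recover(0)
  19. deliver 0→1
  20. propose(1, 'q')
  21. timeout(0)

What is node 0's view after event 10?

e1 timeout(1): 1[prim,v=1,-]
e2 deliver 1→0: 0[back,v=1,-]
e3 deliver 1→2: 2[back,v=1,-]
e4 propose(1,'r'): ·
e5 deliver 1→2: 2[back,v=1,r]
e6 deliver 2→1: 1[prim,v=1,r]
e7 timeout(0): 0[back,v=2,-]
e8 deliver 0→1: 1[back,v=2,r]
e9 deliver 1→0: ·
e10 deliver 0→2: 2[prim,v=2,r]

2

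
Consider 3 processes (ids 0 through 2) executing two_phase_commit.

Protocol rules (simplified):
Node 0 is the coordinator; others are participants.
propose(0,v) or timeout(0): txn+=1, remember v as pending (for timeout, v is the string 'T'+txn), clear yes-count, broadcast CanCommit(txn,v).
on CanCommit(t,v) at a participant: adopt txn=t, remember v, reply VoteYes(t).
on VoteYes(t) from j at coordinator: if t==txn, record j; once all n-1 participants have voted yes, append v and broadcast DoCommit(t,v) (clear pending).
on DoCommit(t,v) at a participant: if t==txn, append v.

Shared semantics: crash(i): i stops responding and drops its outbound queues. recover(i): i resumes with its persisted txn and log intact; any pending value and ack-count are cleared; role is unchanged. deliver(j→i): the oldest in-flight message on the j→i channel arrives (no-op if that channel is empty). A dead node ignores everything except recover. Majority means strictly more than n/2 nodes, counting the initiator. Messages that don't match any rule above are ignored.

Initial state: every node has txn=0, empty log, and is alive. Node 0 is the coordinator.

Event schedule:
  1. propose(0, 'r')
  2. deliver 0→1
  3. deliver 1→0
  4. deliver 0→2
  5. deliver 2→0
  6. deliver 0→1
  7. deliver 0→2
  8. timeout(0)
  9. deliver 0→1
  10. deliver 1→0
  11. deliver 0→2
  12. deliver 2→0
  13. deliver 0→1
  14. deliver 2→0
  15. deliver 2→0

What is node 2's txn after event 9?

1

after 1 — propose(0,'r'): n0:coor/t1/[-]
after 2 — deliver 0→1: n1:part/t1/[-]
after 3 — deliver 1→0: ·
after 4 — deliver 0→2: n2:part/t1/[-]
after 5 — deliver 2→0: n0:coor/t1/[r]
after 6 — deliver 0→1: n1:part/t1/[r]
after 7 — deliver 0→2: n2:part/t1/[r]
after 8 — timeout(0): n0:coor/t2/[r]
after 9 — deliver 0→1: n1:part/t2/[r]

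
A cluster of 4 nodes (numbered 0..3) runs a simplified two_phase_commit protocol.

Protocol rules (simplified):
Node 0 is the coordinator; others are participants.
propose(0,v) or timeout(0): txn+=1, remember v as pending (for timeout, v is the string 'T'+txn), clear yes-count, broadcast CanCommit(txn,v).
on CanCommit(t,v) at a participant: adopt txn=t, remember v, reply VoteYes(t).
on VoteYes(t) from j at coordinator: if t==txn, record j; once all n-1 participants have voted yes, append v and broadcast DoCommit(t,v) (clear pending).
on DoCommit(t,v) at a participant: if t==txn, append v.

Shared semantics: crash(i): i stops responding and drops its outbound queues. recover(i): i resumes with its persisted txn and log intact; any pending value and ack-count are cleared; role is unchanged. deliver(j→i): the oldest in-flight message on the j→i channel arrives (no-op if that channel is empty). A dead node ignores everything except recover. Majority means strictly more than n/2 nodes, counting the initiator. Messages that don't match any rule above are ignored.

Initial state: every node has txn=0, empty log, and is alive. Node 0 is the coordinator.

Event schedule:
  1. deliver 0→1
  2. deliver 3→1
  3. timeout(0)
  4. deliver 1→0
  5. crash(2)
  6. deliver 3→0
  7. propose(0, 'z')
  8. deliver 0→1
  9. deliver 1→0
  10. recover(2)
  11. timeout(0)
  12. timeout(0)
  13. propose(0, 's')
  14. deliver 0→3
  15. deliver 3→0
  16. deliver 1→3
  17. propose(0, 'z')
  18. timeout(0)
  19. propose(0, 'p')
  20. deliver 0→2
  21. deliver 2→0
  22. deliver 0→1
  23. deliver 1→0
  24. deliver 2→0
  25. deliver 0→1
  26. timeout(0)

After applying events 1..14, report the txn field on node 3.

e1 deliver 0→1: ·
e2 deliver 3→1: ·
e3 timeout(0): 0[coor,t=1,-]
e4 deliver 1→0: ·
e5 crash(2): 2[✗part,t=0,-]
e6 deliver 3→0: ·
e7 propose(0,'z'): 0[coor,t=2,-]
e8 deliver 0→1: 1[part,t=1,-]
e9 deliver 1→0: ·
e10 recover(2): 2[part,t=0,-]
e11 timeout(0): 0[coor,t=3,-]
e12 timeout(0): 0[coor,t=4,-]
e13 propose(0,'s'): 0[coor,t=5,-]
e14 deliver 0→3: 3[part,t=1,-]

1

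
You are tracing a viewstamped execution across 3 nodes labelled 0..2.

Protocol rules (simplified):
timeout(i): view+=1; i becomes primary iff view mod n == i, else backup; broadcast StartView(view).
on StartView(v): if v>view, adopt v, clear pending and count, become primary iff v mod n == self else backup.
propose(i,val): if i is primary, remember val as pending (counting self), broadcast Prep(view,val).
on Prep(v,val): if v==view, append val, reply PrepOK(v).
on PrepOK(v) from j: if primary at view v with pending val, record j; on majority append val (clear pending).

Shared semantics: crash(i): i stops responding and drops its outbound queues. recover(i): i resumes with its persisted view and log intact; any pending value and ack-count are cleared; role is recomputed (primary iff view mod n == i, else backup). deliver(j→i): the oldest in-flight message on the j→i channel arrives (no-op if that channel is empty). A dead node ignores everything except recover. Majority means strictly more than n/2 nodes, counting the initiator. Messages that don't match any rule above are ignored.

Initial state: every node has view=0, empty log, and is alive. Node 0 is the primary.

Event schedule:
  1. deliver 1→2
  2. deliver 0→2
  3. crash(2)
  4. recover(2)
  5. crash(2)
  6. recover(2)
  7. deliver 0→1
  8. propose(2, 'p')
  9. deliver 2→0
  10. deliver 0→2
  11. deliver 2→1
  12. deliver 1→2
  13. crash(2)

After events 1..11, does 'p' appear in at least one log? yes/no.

no

1. deliver 1→2:  nop
2. deliver 0→2:  nop
3. crash(2):  <2:✗back v0 ->
4. recover(2):  <2:back v0 ->
5. crash(2):  <2:✗back v0 ->
6. recover(2):  <2:back v0 ->
7. deliver 0→1:  nop
8. propose(2,'p'):  nop
9. deliver 2→0:  nop
10. deliver 0→2:  nop
11. deliver 2→1:  nop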